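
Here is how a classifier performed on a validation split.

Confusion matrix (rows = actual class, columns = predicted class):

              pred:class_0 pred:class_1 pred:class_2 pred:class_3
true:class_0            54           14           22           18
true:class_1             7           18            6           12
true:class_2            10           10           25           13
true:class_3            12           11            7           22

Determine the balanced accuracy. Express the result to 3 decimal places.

Balanced accuracy = mean of per-class recall.
  class_0: recall = 54/108 = 0.5000
  class_1: recall = 18/43 = 0.4186
  class_2: recall = 25/58 = 0.4310
  class_3: recall = 22/52 = 0.4231
Mean = (0.5000 + 0.4186 + 0.4310 + 0.4231) / 4 = 0.443

0.443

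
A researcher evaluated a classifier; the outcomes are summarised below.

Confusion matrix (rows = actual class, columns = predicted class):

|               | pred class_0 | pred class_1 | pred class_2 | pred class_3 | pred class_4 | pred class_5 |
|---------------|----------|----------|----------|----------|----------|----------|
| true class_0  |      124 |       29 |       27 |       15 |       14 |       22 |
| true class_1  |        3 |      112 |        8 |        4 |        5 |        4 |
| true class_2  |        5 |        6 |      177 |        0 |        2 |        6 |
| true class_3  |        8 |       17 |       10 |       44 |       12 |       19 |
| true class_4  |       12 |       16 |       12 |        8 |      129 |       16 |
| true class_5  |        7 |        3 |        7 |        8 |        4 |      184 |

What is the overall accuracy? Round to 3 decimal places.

Accuracy = trace / total = (124+112+177+44+129+184=770) / 1079 = 770/1079 = 0.714

0.714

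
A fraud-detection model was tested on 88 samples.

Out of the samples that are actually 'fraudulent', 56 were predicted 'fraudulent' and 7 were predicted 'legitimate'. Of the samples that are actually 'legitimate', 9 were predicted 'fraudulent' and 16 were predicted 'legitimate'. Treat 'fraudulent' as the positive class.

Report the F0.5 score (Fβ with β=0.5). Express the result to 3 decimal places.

Fβ = (1+β²)·TP / ((1+β²)·TP + β²·FN + FP), with β²=1/4
= 1.25·56 / (1.25·56 + 0.25·7 + 9) = 0.867

0.867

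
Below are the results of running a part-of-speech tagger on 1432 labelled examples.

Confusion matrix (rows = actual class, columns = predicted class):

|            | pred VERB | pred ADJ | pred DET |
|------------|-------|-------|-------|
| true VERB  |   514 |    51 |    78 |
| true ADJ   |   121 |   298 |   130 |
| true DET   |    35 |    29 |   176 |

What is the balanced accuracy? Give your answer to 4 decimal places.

0.6918

Balanced accuracy = mean of per-class recall.
  VERB: recall = 514/643 = 0.79938
  ADJ: recall = 298/549 = 0.54281
  DET: recall = 176/240 = 0.73333
Mean = (0.79938 + 0.54281 + 0.73333) / 3 = 0.6918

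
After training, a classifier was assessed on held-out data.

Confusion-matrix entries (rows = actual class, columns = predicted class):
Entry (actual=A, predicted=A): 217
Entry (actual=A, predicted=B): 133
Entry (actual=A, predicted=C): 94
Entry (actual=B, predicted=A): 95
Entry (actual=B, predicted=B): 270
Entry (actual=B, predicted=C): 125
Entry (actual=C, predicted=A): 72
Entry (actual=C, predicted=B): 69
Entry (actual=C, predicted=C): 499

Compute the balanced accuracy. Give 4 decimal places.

0.6065

Balanced accuracy = mean of per-class recall.
  A: recall = 217/444 = 0.48874
  B: recall = 270/490 = 0.55102
  C: recall = 499/640 = 0.77969
Mean = (0.48874 + 0.55102 + 0.77969) / 3 = 0.6065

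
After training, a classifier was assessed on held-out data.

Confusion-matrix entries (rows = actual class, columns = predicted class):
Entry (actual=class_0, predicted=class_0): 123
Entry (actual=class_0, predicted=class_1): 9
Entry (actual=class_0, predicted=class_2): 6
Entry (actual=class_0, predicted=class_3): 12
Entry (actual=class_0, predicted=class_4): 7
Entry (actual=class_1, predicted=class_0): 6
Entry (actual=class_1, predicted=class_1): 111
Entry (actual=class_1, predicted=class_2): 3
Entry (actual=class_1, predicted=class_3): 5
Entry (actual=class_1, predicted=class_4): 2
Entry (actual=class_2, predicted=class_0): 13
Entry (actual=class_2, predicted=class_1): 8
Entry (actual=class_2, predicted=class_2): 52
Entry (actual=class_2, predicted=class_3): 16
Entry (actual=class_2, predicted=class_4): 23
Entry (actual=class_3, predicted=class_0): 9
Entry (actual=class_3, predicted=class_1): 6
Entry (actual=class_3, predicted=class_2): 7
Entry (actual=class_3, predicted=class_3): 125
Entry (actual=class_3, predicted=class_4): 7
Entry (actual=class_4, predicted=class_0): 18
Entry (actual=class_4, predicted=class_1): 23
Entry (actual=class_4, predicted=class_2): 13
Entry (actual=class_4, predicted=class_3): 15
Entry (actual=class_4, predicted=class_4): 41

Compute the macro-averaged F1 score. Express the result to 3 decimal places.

Per-class F1 score (2·TP/(2·TP+FP+FN)):
  class_0: TP=123, FP=6+13+9+18=46, FN=9+6+12+7=34 → 246/326 = 0.7546
  class_1: TP=111, FP=9+8+6+23=46, FN=6+3+5+2=16 → 222/284 = 0.7817
  class_2: TP=52, FP=6+3+7+13=29, FN=13+8+16+23=60 → 104/193 = 0.5389
  class_3: TP=125, FP=12+5+16+15=48, FN=9+6+7+7=29 → 250/327 = 0.7645
  class_4: TP=41, FP=7+2+23+7=39, FN=18+23+13+15=69 → 82/190 = 0.4316
Macro-F1 score = mean = (0.7546 + 0.7817 + 0.5389 + 0.7645 + 0.4316) / 5 = 0.654

0.654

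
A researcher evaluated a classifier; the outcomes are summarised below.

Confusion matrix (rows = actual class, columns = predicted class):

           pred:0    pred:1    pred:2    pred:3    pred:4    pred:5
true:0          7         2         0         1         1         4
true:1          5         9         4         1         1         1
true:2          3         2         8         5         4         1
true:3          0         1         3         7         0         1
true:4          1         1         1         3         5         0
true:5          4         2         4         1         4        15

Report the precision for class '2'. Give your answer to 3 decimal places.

Treat '2' as positive and all other classes as negative.
precision = TP/(TP+FP).
2: TP=8, FP=0+4+3+1+4=12 → 8/20 = 0.4000

0.400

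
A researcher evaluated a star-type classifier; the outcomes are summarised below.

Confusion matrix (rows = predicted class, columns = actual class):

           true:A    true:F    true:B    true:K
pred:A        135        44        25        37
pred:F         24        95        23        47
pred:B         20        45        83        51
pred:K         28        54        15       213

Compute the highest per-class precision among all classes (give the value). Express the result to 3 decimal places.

Per-class precision (TP/(TP+FP)):
  A: TP=135, FP=44+25+37=106 → 135/241 = 0.5602
  F: TP=95, FP=24+23+47=94 → 95/189 = 0.5026
  B: TP=83, FP=20+45+51=116 → 83/199 = 0.4171
  K: TP=213, FP=28+54+15=97 → 213/310 = 0.6871
Highest is class 'K' with precision = 0.687.

0.687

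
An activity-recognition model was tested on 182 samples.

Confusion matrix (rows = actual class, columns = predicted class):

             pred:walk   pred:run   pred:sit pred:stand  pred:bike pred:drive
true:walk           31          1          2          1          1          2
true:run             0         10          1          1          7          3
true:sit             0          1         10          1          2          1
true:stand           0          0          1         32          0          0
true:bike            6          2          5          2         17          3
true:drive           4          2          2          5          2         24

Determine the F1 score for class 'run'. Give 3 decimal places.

One-vs-rest for 'run': TP = diagonal; FP = other classes predicted 'run'; FN = 'run' predicted as other.
F1 score = 2·TP/(2·TP+FP+FN).
run: TP=10, FP=1+1+0+2+2=6, FN=0+1+1+7+3=12 → 20/38 = 0.5263

0.526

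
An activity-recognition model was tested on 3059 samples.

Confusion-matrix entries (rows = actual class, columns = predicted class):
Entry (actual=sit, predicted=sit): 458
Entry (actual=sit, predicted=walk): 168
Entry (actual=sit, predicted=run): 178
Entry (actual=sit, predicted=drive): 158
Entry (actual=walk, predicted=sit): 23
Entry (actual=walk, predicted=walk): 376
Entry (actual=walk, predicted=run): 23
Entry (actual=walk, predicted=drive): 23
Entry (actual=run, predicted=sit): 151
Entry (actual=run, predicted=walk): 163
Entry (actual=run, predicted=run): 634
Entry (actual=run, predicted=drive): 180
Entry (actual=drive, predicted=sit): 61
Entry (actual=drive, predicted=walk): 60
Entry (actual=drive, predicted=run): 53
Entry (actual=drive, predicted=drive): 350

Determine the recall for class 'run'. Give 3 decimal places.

0.562

One-vs-rest for 'run': TP = diagonal; FP = other classes predicted 'run'; FN = 'run' predicted as other.
recall = TP/(TP+FN).
run: TP=634, FN=151+163+180=494 → 634/1128 = 0.5621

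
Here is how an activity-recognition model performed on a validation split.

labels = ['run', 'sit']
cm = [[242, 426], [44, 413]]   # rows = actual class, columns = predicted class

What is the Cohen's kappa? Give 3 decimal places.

Observed agreement pₒ = trace/N = 655/1125 = 0.5822
Expected agreement pₑ = Σ (rowᵢ·colᵢ)/N² = (668·286 + 457·839)/1125² = 0.4539
κ = (pₒ − pₑ)/(1 − pₑ) = (0.5822 − 0.4539)/(1 − 0.4539) = 0.235

0.235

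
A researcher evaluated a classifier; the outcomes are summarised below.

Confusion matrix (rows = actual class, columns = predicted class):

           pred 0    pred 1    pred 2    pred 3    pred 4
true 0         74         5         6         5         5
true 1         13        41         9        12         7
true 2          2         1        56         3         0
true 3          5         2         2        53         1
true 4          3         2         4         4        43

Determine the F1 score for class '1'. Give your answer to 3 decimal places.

0.617

Treat '1' as positive and all other classes as negative.
F1 score = 2·TP/(2·TP+FP+FN).
1: TP=41, FP=5+1+2+2=10, FN=13+9+12+7=41 → 82/133 = 0.6165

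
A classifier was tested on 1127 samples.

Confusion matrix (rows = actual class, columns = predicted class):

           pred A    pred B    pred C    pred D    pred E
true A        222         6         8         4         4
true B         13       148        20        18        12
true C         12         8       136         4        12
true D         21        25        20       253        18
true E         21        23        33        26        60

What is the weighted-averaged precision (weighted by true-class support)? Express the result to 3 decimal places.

0.724

Per-class precision (TP/(TP+FP)):
  A: TP=222, FP=13+12+21+21=67 → 222/289 = 0.7682
  B: TP=148, FP=6+8+25+23=62 → 148/210 = 0.7048
  C: TP=136, FP=8+20+20+33=81 → 136/217 = 0.6267
  D: TP=253, FP=4+18+4+26=52 → 253/305 = 0.8295
  E: TP=60, FP=4+12+12+18=46 → 60/106 = 0.5660
Weighted-precision = Σ (supportᵢ/N)·precisionᵢ with N=1127: (244/1127)·0.7682 + (211/1127)·0.7048 + (172/1127)·0.6267 + (337/1127)·0.8295 + (163/1127)·0.5660 = 0.724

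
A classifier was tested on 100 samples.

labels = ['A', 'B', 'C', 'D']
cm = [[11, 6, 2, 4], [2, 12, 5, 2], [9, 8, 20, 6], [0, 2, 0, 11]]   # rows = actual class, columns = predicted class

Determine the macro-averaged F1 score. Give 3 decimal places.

0.540

Per-class F1 score (2·TP/(2·TP+FP+FN)):
  A: TP=11, FP=2+9+0=11, FN=6+2+4=12 → 22/45 = 0.4889
  B: TP=12, FP=6+8+2=16, FN=2+5+2=9 → 24/49 = 0.4898
  C: TP=20, FP=2+5+0=7, FN=9+8+6=23 → 40/70 = 0.5714
  D: TP=11, FP=4+2+6=12, FN=0+2+0=2 → 22/36 = 0.6111
Macro-F1 score = mean = (0.4889 + 0.4898 + 0.5714 + 0.6111) / 4 = 0.540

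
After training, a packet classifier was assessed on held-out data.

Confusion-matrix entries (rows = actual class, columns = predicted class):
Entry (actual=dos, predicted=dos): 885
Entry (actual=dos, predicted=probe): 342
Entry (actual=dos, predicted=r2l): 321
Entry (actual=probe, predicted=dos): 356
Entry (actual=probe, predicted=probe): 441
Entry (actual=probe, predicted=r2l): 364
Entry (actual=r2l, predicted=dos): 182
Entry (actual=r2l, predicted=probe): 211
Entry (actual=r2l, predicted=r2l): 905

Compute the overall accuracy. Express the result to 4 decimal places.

0.5568

Accuracy = trace / total = (885+441+905=2231) / 4007 = 2231/4007 = 0.5568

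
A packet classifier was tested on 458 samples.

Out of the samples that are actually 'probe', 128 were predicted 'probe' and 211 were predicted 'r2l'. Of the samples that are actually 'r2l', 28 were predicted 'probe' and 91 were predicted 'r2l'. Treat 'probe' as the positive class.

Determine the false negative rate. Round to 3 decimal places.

0.622

FNR = FN/(FN+TP) = 211/(211+128) = 0.622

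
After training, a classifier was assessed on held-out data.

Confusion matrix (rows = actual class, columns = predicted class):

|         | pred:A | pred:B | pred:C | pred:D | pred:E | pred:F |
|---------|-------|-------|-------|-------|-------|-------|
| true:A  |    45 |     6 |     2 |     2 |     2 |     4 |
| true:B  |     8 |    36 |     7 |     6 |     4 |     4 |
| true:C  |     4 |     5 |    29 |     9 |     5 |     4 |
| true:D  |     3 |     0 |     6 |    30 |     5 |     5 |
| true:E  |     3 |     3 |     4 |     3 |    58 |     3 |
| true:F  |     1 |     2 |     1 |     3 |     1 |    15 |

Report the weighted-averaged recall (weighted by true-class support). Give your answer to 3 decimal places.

Per-class recall (TP/(TP+FN)):
  A: TP=45, FN=6+2+2+2+4=16 → 45/61 = 0.7377
  B: TP=36, FN=8+7+6+4+4=29 → 36/65 = 0.5538
  C: TP=29, FN=4+5+9+5+4=27 → 29/56 = 0.5179
  D: TP=30, FN=3+0+6+5+5=19 → 30/49 = 0.6122
  E: TP=58, FN=3+3+4+3+3=16 → 58/74 = 0.7838
  F: TP=15, FN=1+2+1+3+1=8 → 15/23 = 0.6522
Weighted-recall = Σ (supportᵢ/N)·recallᵢ with N=328: (61/328)·0.7377 + (65/328)·0.5538 + (56/328)·0.5179 + (49/328)·0.6122 + (74/328)·0.7838 + (23/328)·0.6522 = 0.649

0.649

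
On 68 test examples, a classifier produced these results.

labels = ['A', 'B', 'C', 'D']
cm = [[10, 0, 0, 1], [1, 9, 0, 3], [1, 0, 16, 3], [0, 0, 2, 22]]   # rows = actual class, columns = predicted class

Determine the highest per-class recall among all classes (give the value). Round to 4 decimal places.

Per-class recall (TP/(TP+FN)):
  A: TP=10, FN=0+0+1=1 → 10/11 = 0.90909
  B: TP=9, FN=1+0+3=4 → 9/13 = 0.69231
  C: TP=16, FN=1+0+3=4 → 16/20 = 0.80000
  D: TP=22, FN=0+0+2=2 → 22/24 = 0.91667
Highest is class 'D' with recall = 0.9167.

0.9167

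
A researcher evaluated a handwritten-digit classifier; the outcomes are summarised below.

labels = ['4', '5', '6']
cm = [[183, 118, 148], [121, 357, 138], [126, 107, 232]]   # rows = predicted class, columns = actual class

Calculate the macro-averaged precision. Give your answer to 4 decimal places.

Per-class precision (TP/(TP+FP)):
  4: TP=183, FP=118+148=266 → 183/449 = 0.40757
  5: TP=357, FP=121+138=259 → 357/616 = 0.57955
  6: TP=232, FP=126+107=233 → 232/465 = 0.49892
Macro-precision = mean = (0.40757 + 0.57955 + 0.49892) / 3 = 0.4953

0.4953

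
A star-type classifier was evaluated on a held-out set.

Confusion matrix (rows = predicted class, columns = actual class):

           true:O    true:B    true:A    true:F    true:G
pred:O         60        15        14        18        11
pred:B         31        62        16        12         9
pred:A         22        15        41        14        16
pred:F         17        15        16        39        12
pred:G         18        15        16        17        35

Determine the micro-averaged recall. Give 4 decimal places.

Micro-averaging pools counts across classes: ΣTP=237, ΣFP=319, ΣFN=319.
Micro-recall = TP/(TP+FN) on pooled counts = 0.4263 (equals overall accuracy in single-label multiclass).

0.4263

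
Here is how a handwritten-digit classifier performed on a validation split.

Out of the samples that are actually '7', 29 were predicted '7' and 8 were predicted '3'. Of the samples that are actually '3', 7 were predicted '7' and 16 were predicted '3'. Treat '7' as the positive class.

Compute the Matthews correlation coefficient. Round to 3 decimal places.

0.476

MCC = (TP·TN − FP·FN) / √((TP+FP)(TP+FN)(TN+FP)(TN+FN))
Numerator = 29·16 − 7·8 = 408
Denominator = √(36·37·23·24) = √735264 = 857.4754
MCC = 408 / 857.4754 = 0.476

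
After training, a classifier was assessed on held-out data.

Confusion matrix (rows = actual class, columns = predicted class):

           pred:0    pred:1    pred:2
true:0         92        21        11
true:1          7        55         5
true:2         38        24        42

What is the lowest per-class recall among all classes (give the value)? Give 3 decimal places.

Per-class recall (TP/(TP+FN)):
  0: TP=92, FN=21+11=32 → 92/124 = 0.7419
  1: TP=55, FN=7+5=12 → 55/67 = 0.8209
  2: TP=42, FN=38+24=62 → 42/104 = 0.4038
Lowest is class '2' with recall = 0.404.

0.404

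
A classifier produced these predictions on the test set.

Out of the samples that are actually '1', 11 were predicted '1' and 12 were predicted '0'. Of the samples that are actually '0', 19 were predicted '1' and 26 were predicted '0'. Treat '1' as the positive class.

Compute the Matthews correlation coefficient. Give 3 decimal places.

0.053

MCC = (TP·TN − FP·FN) / √((TP+FP)(TP+FN)(TN+FP)(TN+FN))
Numerator = 11·26 − 19·12 = 58
Denominator = √(30·23·45·38) = √1179900 = 1086.2320
MCC = 58 / 1086.2320 = 0.053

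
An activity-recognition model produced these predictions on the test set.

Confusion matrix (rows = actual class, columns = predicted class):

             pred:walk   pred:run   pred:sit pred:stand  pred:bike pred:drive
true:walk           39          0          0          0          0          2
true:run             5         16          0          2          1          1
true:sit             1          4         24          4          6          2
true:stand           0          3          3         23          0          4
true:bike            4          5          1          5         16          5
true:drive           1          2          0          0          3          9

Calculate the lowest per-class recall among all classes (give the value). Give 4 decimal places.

0.4444

Per-class recall (TP/(TP+FN)):
  walk: TP=39, FN=0+0+0+0+2=2 → 39/41 = 0.95122
  run: TP=16, FN=5+0+2+1+1=9 → 16/25 = 0.64000
  sit: TP=24, FN=1+4+4+6+2=17 → 24/41 = 0.58537
  stand: TP=23, FN=0+3+3+0+4=10 → 23/33 = 0.69697
  bike: TP=16, FN=4+5+1+5+5=20 → 16/36 = 0.44444
  drive: TP=9, FN=1+2+0+0+3=6 → 9/15 = 0.60000
Lowest is class 'bike' with recall = 0.4444.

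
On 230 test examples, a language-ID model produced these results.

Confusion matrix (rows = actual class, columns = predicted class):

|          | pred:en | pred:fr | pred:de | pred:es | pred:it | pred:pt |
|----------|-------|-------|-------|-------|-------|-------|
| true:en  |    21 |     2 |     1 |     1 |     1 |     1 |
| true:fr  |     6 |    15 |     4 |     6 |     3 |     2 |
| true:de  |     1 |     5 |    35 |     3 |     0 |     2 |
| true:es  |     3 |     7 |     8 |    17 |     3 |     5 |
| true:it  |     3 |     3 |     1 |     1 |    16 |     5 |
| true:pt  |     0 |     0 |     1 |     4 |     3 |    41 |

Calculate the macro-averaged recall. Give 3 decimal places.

Per-class recall (TP/(TP+FN)):
  en: TP=21, FN=2+1+1+1+1=6 → 21/27 = 0.7778
  fr: TP=15, FN=6+4+6+3+2=21 → 15/36 = 0.4167
  de: TP=35, FN=1+5+3+0+2=11 → 35/46 = 0.7609
  es: TP=17, FN=3+7+8+3+5=26 → 17/43 = 0.3953
  it: TP=16, FN=3+3+1+1+5=13 → 16/29 = 0.5517
  pt: TP=41, FN=0+0+1+4+3=8 → 41/49 = 0.8367
Macro-recall = mean = (0.7778 + 0.4167 + 0.7609 + 0.3953 + 0.5517 + 0.8367) / 6 = 0.623

0.623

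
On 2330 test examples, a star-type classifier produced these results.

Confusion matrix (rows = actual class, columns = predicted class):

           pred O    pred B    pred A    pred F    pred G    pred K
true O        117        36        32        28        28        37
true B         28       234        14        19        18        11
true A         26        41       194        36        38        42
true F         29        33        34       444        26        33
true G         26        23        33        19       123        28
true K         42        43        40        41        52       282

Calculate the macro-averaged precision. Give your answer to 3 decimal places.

Per-class precision (TP/(TP+FP)):
  O: TP=117, FP=28+26+29+26+42=151 → 117/268 = 0.4366
  B: TP=234, FP=36+41+33+23+43=176 → 234/410 = 0.5707
  A: TP=194, FP=32+14+34+33+40=153 → 194/347 = 0.5591
  F: TP=444, FP=28+19+36+19+41=143 → 444/587 = 0.7564
  G: TP=123, FP=28+18+38+26+52=162 → 123/285 = 0.4316
  K: TP=282, FP=37+11+42+33+28=151 → 282/433 = 0.6513
Macro-precision = mean = (0.4366 + 0.5707 + 0.5591 + 0.7564 + 0.4316 + 0.6513) / 6 = 0.568

0.568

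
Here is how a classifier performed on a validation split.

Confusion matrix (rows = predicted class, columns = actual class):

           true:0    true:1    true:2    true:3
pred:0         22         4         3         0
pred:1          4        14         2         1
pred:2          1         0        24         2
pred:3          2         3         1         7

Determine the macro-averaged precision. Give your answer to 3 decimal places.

0.713

Per-class precision (TP/(TP+FP)):
  0: TP=22, FP=4+3+0=7 → 22/29 = 0.7586
  1: TP=14, FP=4+2+1=7 → 14/21 = 0.6667
  2: TP=24, FP=1+0+2=3 → 24/27 = 0.8889
  3: TP=7, FP=2+3+1=6 → 7/13 = 0.5385
Macro-precision = mean = (0.7586 + 0.6667 + 0.8889 + 0.5385) / 4 = 0.713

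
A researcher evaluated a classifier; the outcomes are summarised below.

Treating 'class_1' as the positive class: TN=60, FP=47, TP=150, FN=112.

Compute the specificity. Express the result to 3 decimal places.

0.561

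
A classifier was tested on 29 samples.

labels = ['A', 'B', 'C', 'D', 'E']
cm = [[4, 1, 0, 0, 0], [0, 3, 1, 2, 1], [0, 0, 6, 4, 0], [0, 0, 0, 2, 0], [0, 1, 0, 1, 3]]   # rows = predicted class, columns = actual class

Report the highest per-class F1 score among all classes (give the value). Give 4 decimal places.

Per-class F1 score (2·TP/(2·TP+FP+FN)):
  A: TP=4, FP=1+0+0+0=1, FN=0+0+0+0=0 → 8/9 = 0.88889
  B: TP=3, FP=0+1+2+1=4, FN=1+0+0+1=2 → 6/12 = 0.50000
  C: TP=6, FP=0+0+4+0=4, FN=0+1+0+0=1 → 12/17 = 0.70588
  D: TP=2, FP=0+0+0+0=0, FN=0+2+4+1=7 → 4/11 = 0.36364
  E: TP=3, FP=0+1+0+1=2, FN=0+1+0+0=1 → 6/9 = 0.66667
Highest is class 'A' with F1 score = 0.8889.

0.8889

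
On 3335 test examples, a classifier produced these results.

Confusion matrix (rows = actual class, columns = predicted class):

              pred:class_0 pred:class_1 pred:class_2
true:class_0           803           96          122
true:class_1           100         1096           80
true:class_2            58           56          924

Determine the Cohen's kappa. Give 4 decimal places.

Observed agreement pₒ = trace/N = 2823/3335 = 0.84648
Expected agreement pₑ = Σ (rowᵢ·colᵢ)/N² = (1021·961 + 1276·1248 + 1038·1126)/3335² = 0.33648
κ = (pₒ − pₑ)/(1 − pₑ) = (0.84648 − 0.33648)/(1 − 0.33648) = 0.7686

0.7686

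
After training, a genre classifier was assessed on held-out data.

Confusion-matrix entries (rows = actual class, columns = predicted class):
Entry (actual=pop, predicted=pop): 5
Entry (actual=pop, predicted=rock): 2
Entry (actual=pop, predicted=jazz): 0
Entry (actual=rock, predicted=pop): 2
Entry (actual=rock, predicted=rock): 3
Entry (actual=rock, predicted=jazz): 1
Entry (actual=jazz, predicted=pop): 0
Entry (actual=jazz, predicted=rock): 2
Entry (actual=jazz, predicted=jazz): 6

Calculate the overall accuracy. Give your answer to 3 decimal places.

Accuracy = trace / total = (5+3+6=14) / 21 = 14/21 = 0.667

0.667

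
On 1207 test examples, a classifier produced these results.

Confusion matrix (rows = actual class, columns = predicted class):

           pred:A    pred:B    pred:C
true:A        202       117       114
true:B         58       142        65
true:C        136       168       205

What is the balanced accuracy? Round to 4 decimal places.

0.4684

Balanced accuracy = mean of per-class recall.
  A: recall = 202/433 = 0.46651
  B: recall = 142/265 = 0.53585
  C: recall = 205/509 = 0.40275
Mean = (0.46651 + 0.53585 + 0.40275) / 3 = 0.4684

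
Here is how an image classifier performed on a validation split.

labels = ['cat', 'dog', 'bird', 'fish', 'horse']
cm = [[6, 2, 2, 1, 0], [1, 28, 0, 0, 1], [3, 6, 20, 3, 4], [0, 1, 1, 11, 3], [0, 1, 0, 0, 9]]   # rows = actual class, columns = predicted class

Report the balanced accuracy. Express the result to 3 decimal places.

0.724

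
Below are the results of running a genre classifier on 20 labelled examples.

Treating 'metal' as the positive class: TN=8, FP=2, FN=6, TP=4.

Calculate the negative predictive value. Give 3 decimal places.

NPV = TN/(TN+FN) = 8/(8+6) = 0.571

0.571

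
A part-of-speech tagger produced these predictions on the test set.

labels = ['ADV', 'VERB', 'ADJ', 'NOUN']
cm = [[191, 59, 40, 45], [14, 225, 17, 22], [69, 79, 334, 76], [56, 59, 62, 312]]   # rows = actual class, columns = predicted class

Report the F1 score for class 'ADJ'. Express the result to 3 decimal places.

Take TP from the diagonal, FP from the rest of the 'ADJ' prediction marginal, FN from the rest of the 'ADJ' actual marginal.
F1 score = 2·TP/(2·TP+FP+FN).
ADJ: TP=334, FP=40+17+62=119, FN=69+79+76=224 → 668/1011 = 0.6607

0.661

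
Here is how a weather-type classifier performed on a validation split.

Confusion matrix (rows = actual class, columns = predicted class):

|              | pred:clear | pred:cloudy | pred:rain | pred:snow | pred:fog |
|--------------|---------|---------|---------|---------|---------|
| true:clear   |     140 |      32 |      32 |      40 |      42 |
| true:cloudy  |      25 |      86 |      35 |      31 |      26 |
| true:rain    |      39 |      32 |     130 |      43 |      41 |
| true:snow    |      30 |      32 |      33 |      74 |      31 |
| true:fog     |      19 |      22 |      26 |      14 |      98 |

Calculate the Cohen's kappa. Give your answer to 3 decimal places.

0.320

Observed agreement pₒ = trace/N = 528/1153 = 0.4579
Expected agreement pₑ = Σ (rowᵢ·colᵢ)/N² = (286·253 + 203·204 + 285·256 + 200·202 + 179·238)/1153² = 0.2029
κ = (pₒ − pₑ)/(1 − pₑ) = (0.4579 − 0.2029)/(1 − 0.2029) = 0.320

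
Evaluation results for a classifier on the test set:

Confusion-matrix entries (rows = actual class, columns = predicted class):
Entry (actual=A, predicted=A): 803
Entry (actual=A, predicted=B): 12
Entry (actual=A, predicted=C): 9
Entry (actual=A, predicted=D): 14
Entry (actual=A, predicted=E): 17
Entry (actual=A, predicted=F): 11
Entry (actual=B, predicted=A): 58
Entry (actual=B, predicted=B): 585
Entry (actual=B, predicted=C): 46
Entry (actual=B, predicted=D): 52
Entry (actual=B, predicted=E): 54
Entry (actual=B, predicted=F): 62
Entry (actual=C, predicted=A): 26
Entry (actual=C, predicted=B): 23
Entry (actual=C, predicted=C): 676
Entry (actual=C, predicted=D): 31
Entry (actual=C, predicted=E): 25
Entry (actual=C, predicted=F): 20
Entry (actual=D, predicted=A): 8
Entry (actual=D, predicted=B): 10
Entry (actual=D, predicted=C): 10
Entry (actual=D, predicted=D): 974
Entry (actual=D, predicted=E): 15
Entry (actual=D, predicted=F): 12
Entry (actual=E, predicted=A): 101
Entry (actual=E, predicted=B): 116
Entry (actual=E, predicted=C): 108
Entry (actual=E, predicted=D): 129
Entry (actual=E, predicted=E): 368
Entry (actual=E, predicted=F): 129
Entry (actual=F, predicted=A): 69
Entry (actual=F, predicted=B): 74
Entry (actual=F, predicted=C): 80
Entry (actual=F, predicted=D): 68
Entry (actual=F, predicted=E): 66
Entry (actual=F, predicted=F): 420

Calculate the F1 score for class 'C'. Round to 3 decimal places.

0.782

One-vs-rest for 'C': TP = diagonal; FP = other classes predicted 'C'; FN = 'C' predicted as other.
F1 score = 2·TP/(2·TP+FP+FN).
C: TP=676, FP=9+46+10+108+80=253, FN=26+23+31+25+20=125 → 1352/1730 = 0.7815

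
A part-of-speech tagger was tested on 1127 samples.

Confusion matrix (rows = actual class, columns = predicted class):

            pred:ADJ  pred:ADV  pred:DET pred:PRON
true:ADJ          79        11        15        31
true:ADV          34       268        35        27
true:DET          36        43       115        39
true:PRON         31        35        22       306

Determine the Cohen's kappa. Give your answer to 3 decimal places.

0.557

Observed agreement pₒ = trace/N = 768/1127 = 0.6815
Expected agreement pₑ = Σ (rowᵢ·colᵢ)/N² = (136·180 + 364·357 + 233·187 + 394·403)/1127² = 0.2809
κ = (pₒ − pₑ)/(1 − pₑ) = (0.6815 − 0.2809)/(1 − 0.2809) = 0.557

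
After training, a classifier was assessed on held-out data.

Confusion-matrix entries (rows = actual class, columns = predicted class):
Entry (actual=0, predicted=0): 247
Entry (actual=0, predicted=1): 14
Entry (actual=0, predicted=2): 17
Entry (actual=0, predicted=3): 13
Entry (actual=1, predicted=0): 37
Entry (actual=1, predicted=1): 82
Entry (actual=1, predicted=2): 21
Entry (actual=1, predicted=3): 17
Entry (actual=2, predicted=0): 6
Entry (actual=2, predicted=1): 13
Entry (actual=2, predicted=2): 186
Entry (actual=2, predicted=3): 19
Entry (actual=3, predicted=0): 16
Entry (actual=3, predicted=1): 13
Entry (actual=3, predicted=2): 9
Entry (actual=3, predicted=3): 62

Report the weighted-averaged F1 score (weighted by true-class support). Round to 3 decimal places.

Per-class F1 score (2·TP/(2·TP+FP+FN)):
  0: TP=247, FP=37+6+16=59, FN=14+17+13=44 → 494/597 = 0.8275
  1: TP=82, FP=14+13+13=40, FN=37+21+17=75 → 164/279 = 0.5878
  2: TP=186, FP=17+21+9=47, FN=6+13+19=38 → 372/457 = 0.8140
  3: TP=62, FP=13+17+19=49, FN=16+13+9=38 → 124/211 = 0.5877
Weighted-F1 score = Σ (supportᵢ/N)·F1 scoreᵢ with N=772: (291/772)·0.8275 + (157/772)·0.5878 + (224/772)·0.8140 + (100/772)·0.5877 = 0.744

0.744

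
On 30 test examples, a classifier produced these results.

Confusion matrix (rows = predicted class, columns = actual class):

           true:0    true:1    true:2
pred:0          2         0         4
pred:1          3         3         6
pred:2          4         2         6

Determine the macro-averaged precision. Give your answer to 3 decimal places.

Per-class precision (TP/(TP+FP)):
  0: TP=2, FP=0+4=4 → 2/6 = 0.3333
  1: TP=3, FP=3+6=9 → 3/12 = 0.2500
  2: TP=6, FP=4+2=6 → 6/12 = 0.5000
Macro-precision = mean = (0.3333 + 0.2500 + 0.5000) / 3 = 0.361

0.361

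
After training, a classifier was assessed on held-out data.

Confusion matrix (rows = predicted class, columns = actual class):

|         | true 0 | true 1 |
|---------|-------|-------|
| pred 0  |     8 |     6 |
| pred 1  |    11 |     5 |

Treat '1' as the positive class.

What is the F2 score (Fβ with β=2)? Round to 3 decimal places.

0.417

Fβ = (1+β²)·TP / ((1+β²)·TP + β²·FN + FP), with β²=4
= 5·5 / (5·5 + 4·6 + 11) = 0.417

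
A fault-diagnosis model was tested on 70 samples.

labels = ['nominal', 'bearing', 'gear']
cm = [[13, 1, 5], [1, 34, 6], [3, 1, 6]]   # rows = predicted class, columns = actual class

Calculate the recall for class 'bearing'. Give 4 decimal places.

0.9444

One-vs-rest for 'bearing': TP = diagonal; FP = other classes predicted 'bearing'; FN = 'bearing' predicted as other.
recall = TP/(TP+FN).
bearing: TP=34, FN=1+1=2 → 34/36 = 0.94444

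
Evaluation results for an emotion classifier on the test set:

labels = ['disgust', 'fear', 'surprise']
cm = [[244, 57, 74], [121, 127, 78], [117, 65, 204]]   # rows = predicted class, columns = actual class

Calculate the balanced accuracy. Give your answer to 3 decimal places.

Balanced accuracy = mean of per-class recall.
  disgust: recall = 244/482 = 0.5062
  fear: recall = 127/249 = 0.5100
  surprise: recall = 204/356 = 0.5730
Mean = (0.5062 + 0.5100 + 0.5730) / 3 = 0.530

0.530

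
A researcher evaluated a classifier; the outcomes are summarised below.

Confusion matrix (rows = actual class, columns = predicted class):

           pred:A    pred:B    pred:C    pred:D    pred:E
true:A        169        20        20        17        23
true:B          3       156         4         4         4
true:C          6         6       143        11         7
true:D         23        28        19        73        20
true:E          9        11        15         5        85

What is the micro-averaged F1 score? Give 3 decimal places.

Micro-averaging pools counts across classes: ΣTP=626, ΣFP=255, ΣFN=255.
Micro-F1 score = 2·TP/(2·TP+FP+FN) on pooled counts = 0.711 (equals overall accuracy in single-label multiclass).

0.711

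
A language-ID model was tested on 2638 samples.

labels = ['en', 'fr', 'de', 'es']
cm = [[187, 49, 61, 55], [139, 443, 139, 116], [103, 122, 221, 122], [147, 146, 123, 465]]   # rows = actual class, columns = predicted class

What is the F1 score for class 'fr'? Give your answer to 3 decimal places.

One-vs-rest for 'fr': TP = diagonal; FP = other classes predicted 'fr'; FN = 'fr' predicted as other.
F1 score = 2·TP/(2·TP+FP+FN).
fr: TP=443, FP=49+122+146=317, FN=139+139+116=394 → 886/1597 = 0.5548

0.555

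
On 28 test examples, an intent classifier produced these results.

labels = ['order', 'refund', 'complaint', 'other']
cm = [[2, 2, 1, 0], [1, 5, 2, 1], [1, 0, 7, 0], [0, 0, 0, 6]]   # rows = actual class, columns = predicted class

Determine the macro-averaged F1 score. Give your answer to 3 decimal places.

0.693

Per-class F1 score (2·TP/(2·TP+FP+FN)):
  order: TP=2, FP=1+1+0=2, FN=2+1+0=3 → 4/9 = 0.4444
  refund: TP=5, FP=2+0+0=2, FN=1+2+1=4 → 10/16 = 0.6250
  complaint: TP=7, FP=1+2+0=3, FN=1+0+0=1 → 14/18 = 0.7778
  other: TP=6, FP=0+1+0=1, FN=0+0+0=0 → 12/13 = 0.9231
Macro-F1 score = mean = (0.4444 + 0.6250 + 0.7778 + 0.9231) / 4 = 0.693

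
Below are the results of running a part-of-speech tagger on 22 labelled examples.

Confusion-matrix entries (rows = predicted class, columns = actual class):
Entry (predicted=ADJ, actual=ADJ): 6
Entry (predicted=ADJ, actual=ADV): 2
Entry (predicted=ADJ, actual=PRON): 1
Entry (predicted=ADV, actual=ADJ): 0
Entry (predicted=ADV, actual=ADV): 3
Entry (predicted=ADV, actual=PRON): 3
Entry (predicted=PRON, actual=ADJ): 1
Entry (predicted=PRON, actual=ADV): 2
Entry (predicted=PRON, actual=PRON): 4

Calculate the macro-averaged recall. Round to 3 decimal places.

Per-class recall (TP/(TP+FN)):
  ADJ: TP=6, FN=0+1=1 → 6/7 = 0.8571
  ADV: TP=3, FN=2+2=4 → 3/7 = 0.4286
  PRON: TP=4, FN=1+3=4 → 4/8 = 0.5000
Macro-recall = mean = (0.8571 + 0.4286 + 0.5000) / 3 = 0.595

0.595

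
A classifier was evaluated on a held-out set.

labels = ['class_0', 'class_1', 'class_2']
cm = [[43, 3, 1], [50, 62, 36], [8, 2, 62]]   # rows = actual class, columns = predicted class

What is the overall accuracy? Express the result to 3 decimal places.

0.625

Accuracy = trace / total = (43+62+62=167) / 267 = 167/267 = 0.625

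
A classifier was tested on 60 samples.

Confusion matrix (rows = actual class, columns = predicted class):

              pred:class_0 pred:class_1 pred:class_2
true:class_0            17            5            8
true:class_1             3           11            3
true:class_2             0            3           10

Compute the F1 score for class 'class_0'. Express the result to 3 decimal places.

0.680

Treat 'class_0' as positive and all other classes as negative.
F1 score = 2·TP/(2·TP+FP+FN).
class_0: TP=17, FP=3+0=3, FN=5+8=13 → 34/50 = 0.6800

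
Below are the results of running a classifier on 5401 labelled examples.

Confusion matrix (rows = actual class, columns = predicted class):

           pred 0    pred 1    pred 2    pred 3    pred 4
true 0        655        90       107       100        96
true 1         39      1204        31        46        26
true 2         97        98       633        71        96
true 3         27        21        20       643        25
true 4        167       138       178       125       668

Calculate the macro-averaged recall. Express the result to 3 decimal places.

0.711

Per-class recall (TP/(TP+FN)):
  0: TP=655, FN=90+107+100+96=393 → 655/1048 = 0.6250
  1: TP=1204, FN=39+31+46+26=142 → 1204/1346 = 0.8945
  2: TP=633, FN=97+98+71+96=362 → 633/995 = 0.6362
  3: TP=643, FN=27+21+20+25=93 → 643/736 = 0.8736
  4: TP=668, FN=167+138+178+125=608 → 668/1276 = 0.5235
Macro-recall = mean = (0.6250 + 0.8945 + 0.6362 + 0.8736 + 0.5235) / 5 = 0.711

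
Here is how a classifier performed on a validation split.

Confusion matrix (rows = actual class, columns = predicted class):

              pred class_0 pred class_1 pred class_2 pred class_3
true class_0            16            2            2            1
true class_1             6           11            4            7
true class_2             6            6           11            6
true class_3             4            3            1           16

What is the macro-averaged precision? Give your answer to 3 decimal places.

Per-class precision (TP/(TP+FP)):
  class_0: TP=16, FP=6+6+4=16 → 16/32 = 0.5000
  class_1: TP=11, FP=2+6+3=11 → 11/22 = 0.5000
  class_2: TP=11, FP=2+4+1=7 → 11/18 = 0.6111
  class_3: TP=16, FP=1+7+6=14 → 16/30 = 0.5333
Macro-precision = mean = (0.5000 + 0.5000 + 0.6111 + 0.5333) / 4 = 0.536

0.536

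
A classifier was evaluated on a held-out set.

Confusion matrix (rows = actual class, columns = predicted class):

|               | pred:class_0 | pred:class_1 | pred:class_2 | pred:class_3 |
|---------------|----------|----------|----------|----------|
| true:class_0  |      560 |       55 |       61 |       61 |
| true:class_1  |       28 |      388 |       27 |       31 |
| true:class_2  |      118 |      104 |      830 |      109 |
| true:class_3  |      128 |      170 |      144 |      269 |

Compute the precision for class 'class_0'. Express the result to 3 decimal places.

precision = TP/(TP+FP).
class_0: TP=560, FP=28+118+128=274 → 560/834 = 0.6715

0.671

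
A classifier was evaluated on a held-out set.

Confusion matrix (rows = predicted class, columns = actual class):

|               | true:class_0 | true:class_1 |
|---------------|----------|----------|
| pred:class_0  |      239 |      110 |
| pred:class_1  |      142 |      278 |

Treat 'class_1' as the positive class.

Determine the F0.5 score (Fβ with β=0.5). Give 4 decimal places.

0.6721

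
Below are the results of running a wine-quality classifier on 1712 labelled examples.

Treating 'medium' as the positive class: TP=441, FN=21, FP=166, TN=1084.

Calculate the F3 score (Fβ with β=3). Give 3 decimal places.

0.925

Fβ = (1+β²)·TP / ((1+β²)·TP + β²·FN + FP), with β²=9
= 10·441 / (10·441 + 9·21 + 166) = 0.925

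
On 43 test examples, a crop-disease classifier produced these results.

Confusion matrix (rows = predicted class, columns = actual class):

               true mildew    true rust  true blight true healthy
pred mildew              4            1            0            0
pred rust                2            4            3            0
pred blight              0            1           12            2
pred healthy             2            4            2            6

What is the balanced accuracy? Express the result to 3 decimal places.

0.589

Balanced accuracy = mean of per-class recall.
  mildew: recall = 4/8 = 0.5000
  rust: recall = 4/10 = 0.4000
  blight: recall = 12/17 = 0.7059
  healthy: recall = 6/8 = 0.7500
Mean = (0.5000 + 0.4000 + 0.7059 + 0.7500) / 4 = 0.589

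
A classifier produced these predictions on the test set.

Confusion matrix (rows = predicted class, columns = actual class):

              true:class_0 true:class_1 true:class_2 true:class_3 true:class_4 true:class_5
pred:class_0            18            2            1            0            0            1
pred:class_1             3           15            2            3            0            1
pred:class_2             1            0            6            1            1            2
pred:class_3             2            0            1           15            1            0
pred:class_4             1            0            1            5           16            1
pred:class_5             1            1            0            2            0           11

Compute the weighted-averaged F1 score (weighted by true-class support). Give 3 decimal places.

0.702

Per-class F1 score (2·TP/(2·TP+FP+FN)):
  class_0: TP=18, FP=2+1+0+0+1=4, FN=3+1+2+1+1=8 → 36/48 = 0.7500
  class_1: TP=15, FP=3+2+3+0+1=9, FN=2+0+0+0+1=3 → 30/42 = 0.7143
  class_2: TP=6, FP=1+0+1+1+2=5, FN=1+2+1+1+0=5 → 12/22 = 0.5455
  class_3: TP=15, FP=2+0+1+1+0=4, FN=0+3+1+5+2=11 → 30/45 = 0.6667
  class_4: TP=16, FP=1+0+1+5+1=8, FN=0+0+1+1+0=2 → 32/42 = 0.7619
  class_5: TP=11, FP=1+1+0+2+0=4, FN=1+1+2+0+1=5 → 22/31 = 0.7097
Weighted-F1 score = Σ (supportᵢ/N)·F1 scoreᵢ with N=115: (26/115)·0.7500 + (18/115)·0.7143 + (11/115)·0.5455 + (26/115)·0.6667 + (18/115)·0.7619 + (16/115)·0.7097 = 0.702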